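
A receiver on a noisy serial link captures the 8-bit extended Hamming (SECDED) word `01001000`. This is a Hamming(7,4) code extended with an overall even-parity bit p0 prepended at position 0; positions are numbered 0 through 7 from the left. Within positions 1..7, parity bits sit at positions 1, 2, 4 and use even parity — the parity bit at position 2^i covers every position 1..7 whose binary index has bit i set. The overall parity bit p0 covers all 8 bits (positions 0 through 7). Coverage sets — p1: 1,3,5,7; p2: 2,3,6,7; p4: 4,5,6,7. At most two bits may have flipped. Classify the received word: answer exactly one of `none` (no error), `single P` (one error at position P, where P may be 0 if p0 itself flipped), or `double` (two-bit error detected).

double

s1: b1⊕b3⊕b5⊕b7 = 1⊕0⊕0⊕0 = 1
s2: b2⊕b3⊕b6⊕b7 = 0⊕0⊕0⊕0 = 0
s4: b4⊕b5⊕b6⊕b7 = 1⊕0⊕0⊕0 = 1
Syndrome (s4...s1) = 101 → position 5.
Overall parity (XOR of all 8 bits, including p0): 0⊕1⊕0⊕0⊕1⊕0⊕0⊕0 = 0
Overall=0, syndrome position=5 → double-bit error detected (uncorrectable).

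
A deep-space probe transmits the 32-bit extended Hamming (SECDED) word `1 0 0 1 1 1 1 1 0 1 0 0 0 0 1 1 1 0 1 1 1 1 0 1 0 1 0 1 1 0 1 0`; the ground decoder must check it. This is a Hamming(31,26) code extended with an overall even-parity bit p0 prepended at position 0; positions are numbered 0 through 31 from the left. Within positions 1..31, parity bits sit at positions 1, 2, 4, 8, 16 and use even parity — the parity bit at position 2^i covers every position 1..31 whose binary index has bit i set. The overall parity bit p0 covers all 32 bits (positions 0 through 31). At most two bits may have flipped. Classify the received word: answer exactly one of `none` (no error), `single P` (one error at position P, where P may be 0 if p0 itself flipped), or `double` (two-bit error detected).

single 12

s1: b1⊕b3⊕b5⊕b7⊕b9⊕b11⊕b13⊕b15⊕b17⊕b19⊕b21⊕b23⊕b25⊕b27⊕b29⊕b31 = 0⊕1⊕1⊕1⊕1⊕0⊕0⊕1⊕0⊕1⊕1⊕1⊕1⊕1⊕0⊕0 = 0
s2: b2⊕b3⊕b6⊕b7⊕b10⊕b11⊕b14⊕b15⊕b18⊕b19⊕b22⊕b23⊕b26⊕b27⊕b30⊕b31 = 0⊕1⊕1⊕1⊕0⊕0⊕1⊕1⊕1⊕1⊕0⊕1⊕0⊕1⊕1⊕0 = 0
s4: b4⊕b5⊕b6⊕b7⊕b12⊕b13⊕b14⊕b15⊕b20⊕b21⊕b22⊕b23⊕b28⊕b29⊕b30⊕b31 = 1⊕1⊕1⊕1⊕0⊕0⊕1⊕1⊕1⊕1⊕0⊕1⊕1⊕0⊕1⊕0 = 1
s8: b8⊕b9⊕b10⊕b11⊕b12⊕b13⊕b14⊕b15⊕b24⊕b25⊕b26⊕b27⊕b28⊕b29⊕b30⊕b31 = 0⊕1⊕0⊕0⊕0⊕0⊕1⊕1⊕0⊕1⊕0⊕1⊕1⊕0⊕1⊕0 = 1
s16: b16⊕b17⊕b18⊕b19⊕b20⊕b21⊕b22⊕b23⊕b24⊕b25⊕b26⊕b27⊕b28⊕b29⊕b30⊕b31 = 1⊕0⊕1⊕1⊕1⊕1⊕0⊕1⊕0⊕1⊕0⊕1⊕1⊕0⊕1⊕0 = 0
Syndrome (s16...s1) = 01100 → position 12.
Overall parity (XOR of all 32 bits, including p0): 1⊕0⊕0⊕1⊕1⊕1⊕1⊕1⊕0⊕1⊕0⊕0⊕0⊕0⊕1⊕1⊕1⊕0⊕1⊕1⊕1⊕1⊕0⊕1⊕0⊕1⊕0⊕1⊕1⊕0⊕1⊕0 = 1
Overall=1, syndrome position=12 → single-bit error at position 12.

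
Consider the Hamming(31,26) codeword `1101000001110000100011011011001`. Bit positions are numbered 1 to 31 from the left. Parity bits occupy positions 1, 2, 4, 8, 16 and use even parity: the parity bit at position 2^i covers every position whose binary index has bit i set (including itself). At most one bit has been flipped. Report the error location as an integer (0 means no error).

1

s1: b1⊕b3⊕b5⊕b7⊕b9⊕b11⊕b13⊕b15⊕b17⊕b19⊕b21⊕b23⊕b25⊕b27⊕b29⊕b31 = 1⊕0⊕0⊕0⊕0⊕1⊕0⊕0⊕1⊕0⊕1⊕0⊕1⊕1⊕0⊕1 = 1
s2: b2⊕b3⊕b6⊕b7⊕b10⊕b11⊕b14⊕b15⊕b18⊕b19⊕b22⊕b23⊕b26⊕b27⊕b30⊕b31 = 1⊕0⊕0⊕0⊕1⊕1⊕0⊕0⊕0⊕0⊕1⊕0⊕0⊕1⊕0⊕1 = 0
s4: b4⊕b5⊕b6⊕b7⊕b12⊕b13⊕b14⊕b15⊕b20⊕b21⊕b22⊕b23⊕b28⊕b29⊕b30⊕b31 = 1⊕0⊕0⊕0⊕1⊕0⊕0⊕0⊕0⊕1⊕1⊕0⊕1⊕0⊕0⊕1 = 0
s8: b8⊕b9⊕b10⊕b11⊕b12⊕b13⊕b14⊕b15⊕b24⊕b25⊕b26⊕b27⊕b28⊕b29⊕b30⊕b31 = 0⊕0⊕1⊕1⊕1⊕0⊕0⊕0⊕1⊕1⊕0⊕1⊕1⊕0⊕0⊕1 = 0
s16: b16⊕b17⊕b18⊕b19⊕b20⊕b21⊕b22⊕b23⊕b24⊕b25⊕b26⊕b27⊕b28⊕b29⊕b30⊕b31 = 0⊕1⊕0⊕0⊕0⊕1⊕1⊕0⊕1⊕1⊕0⊕1⊕1⊕0⊕0⊕1 = 0
Syndrome (s16...s1) = 00001 → position 1.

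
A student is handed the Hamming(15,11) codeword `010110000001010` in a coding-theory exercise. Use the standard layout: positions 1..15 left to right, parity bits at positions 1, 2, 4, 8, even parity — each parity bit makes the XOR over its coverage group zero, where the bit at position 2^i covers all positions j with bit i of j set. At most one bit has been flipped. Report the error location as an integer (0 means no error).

1

s1: b1⊕b3⊕b5⊕b7⊕b9⊕b11⊕b13⊕b15 = 0⊕0⊕1⊕0⊕0⊕0⊕0⊕0 = 1
s2: b2⊕b3⊕b6⊕b7⊕b10⊕b11⊕b14⊕b15 = 1⊕0⊕0⊕0⊕0⊕0⊕1⊕0 = 0
s4: b4⊕b5⊕b6⊕b7⊕b12⊕b13⊕b14⊕b15 = 1⊕1⊕0⊕0⊕1⊕0⊕1⊕0 = 0
s8: b8⊕b9⊕b10⊕b11⊕b12⊕b13⊕b14⊕b15 = 0⊕0⊕0⊕0⊕1⊕0⊕1⊕0 = 0
Syndrome (s8...s1) = 0001 → position 1.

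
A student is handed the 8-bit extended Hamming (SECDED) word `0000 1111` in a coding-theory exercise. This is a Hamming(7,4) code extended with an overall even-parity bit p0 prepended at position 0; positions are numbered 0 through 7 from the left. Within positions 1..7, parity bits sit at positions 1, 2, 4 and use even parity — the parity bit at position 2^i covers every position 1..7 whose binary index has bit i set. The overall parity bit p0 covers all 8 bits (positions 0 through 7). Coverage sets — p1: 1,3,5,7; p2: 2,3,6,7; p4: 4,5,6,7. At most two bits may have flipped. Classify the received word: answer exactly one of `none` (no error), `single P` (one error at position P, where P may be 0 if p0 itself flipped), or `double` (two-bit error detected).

s1: b1⊕b3⊕b5⊕b7 = 0⊕0⊕1⊕1 = 0
s2: b2⊕b3⊕b6⊕b7 = 0⊕0⊕1⊕1 = 0
s4: b4⊕b5⊕b6⊕b7 = 1⊕1⊕1⊕1 = 0
Syndrome (s4...s1) = 000 → position 0 (no error).
Overall parity (XOR of all 8 bits, including p0): 0⊕0⊕0⊕0⊕1⊕1⊕1⊕1 = 0
Overall=0, syndrome position=0 → no error.

none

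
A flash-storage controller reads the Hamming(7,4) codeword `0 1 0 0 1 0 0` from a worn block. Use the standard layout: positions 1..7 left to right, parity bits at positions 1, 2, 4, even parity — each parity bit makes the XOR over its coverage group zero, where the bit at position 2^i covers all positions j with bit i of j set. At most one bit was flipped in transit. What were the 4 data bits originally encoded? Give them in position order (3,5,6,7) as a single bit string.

0101

s1: b1⊕b3⊕b5⊕b7 = 0⊕0⊕1⊕0 = 1
s2: b2⊕b3⊕b6⊕b7 = 1⊕0⊕0⊕0 = 1
s4: b4⊕b5⊕b6⊕b7 = 0⊕1⊕0⊕0 = 1
Syndrome (s4...s1) = 111 → position 7.
Flip bit 7: corrected codeword = 0100101
Data bits at positions 3,5,6,7: 0101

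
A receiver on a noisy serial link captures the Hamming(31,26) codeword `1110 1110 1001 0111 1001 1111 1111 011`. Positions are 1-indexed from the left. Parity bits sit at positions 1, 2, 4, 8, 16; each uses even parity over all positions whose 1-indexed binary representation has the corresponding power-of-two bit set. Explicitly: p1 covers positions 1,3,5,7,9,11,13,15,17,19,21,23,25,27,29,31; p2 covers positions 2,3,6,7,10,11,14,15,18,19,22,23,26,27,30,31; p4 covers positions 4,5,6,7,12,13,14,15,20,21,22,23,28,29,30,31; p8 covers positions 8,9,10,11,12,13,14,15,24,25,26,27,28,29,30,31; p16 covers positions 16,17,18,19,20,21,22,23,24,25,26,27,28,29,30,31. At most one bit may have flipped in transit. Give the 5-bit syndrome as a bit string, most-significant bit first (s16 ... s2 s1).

s1: b1⊕b3⊕b5⊕b7⊕b9⊕b11⊕b13⊕b15⊕b17⊕b19⊕b21⊕b23⊕b25⊕b27⊕b29⊕b31 = 1⊕1⊕1⊕1⊕1⊕0⊕0⊕1⊕1⊕0⊕1⊕1⊕1⊕1⊕0⊕1 = 0
s2: b2⊕b3⊕b6⊕b7⊕b10⊕b11⊕b14⊕b15⊕b18⊕b19⊕b22⊕b23⊕b26⊕b27⊕b30⊕b31 = 1⊕1⊕1⊕1⊕0⊕0⊕1⊕1⊕0⊕0⊕1⊕1⊕1⊕1⊕1⊕1 = 0
s4: b4⊕b5⊕b6⊕b7⊕b12⊕b13⊕b14⊕b15⊕b20⊕b21⊕b22⊕b23⊕b28⊕b29⊕b30⊕b31 = 0⊕1⊕1⊕1⊕1⊕0⊕1⊕1⊕1⊕1⊕1⊕1⊕1⊕0⊕1⊕1 = 1
s8: b8⊕b9⊕b10⊕b11⊕b12⊕b13⊕b14⊕b15⊕b24⊕b25⊕b26⊕b27⊕b28⊕b29⊕b30⊕b31 = 0⊕1⊕0⊕0⊕1⊕0⊕1⊕1⊕1⊕1⊕1⊕1⊕1⊕0⊕1⊕1 = 1
s16: b16⊕b17⊕b18⊕b19⊕b20⊕b21⊕b22⊕b23⊕b24⊕b25⊕b26⊕b27⊕b28⊕b29⊕b30⊕b31 = 1⊕1⊕0⊕0⊕1⊕1⊕1⊕1⊕1⊕1⊕1⊕1⊕1⊕0⊕1⊕1 = 1
Syndrome (s16...s1) = 11100 → position 28.

11100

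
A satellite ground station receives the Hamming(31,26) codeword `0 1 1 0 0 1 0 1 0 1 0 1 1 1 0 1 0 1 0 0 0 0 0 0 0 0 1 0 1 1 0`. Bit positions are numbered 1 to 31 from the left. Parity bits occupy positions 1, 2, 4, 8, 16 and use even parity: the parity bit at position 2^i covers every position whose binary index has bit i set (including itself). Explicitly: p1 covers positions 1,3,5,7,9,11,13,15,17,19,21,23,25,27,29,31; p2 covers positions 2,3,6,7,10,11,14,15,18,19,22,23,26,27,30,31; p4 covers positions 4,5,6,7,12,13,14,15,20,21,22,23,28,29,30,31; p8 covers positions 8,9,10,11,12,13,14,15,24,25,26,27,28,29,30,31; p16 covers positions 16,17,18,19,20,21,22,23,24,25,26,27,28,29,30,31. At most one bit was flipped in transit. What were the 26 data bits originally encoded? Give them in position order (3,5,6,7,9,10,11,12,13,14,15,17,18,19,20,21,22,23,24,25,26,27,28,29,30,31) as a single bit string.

10100101110010000000010110

s1: b1⊕b3⊕b5⊕b7⊕b9⊕b11⊕b13⊕b15⊕b17⊕b19⊕b21⊕b23⊕b25⊕b27⊕b29⊕b31 = 0⊕1⊕0⊕0⊕0⊕0⊕1⊕0⊕0⊕0⊕0⊕0⊕0⊕1⊕1⊕0 = 0
s2: b2⊕b3⊕b6⊕b7⊕b10⊕b11⊕b14⊕b15⊕b18⊕b19⊕b22⊕b23⊕b26⊕b27⊕b30⊕b31 = 1⊕1⊕1⊕0⊕1⊕0⊕1⊕0⊕1⊕0⊕0⊕0⊕0⊕1⊕1⊕0 = 0
s4: b4⊕b5⊕b6⊕b7⊕b12⊕b13⊕b14⊕b15⊕b20⊕b21⊕b22⊕b23⊕b28⊕b29⊕b30⊕b31 = 0⊕0⊕1⊕0⊕1⊕1⊕1⊕0⊕0⊕0⊕0⊕0⊕0⊕1⊕1⊕0 = 0
s8: b8⊕b9⊕b10⊕b11⊕b12⊕b13⊕b14⊕b15⊕b24⊕b25⊕b26⊕b27⊕b28⊕b29⊕b30⊕b31 = 1⊕0⊕1⊕0⊕1⊕1⊕1⊕0⊕0⊕0⊕0⊕1⊕0⊕1⊕1⊕0 = 0
s16: b16⊕b17⊕b18⊕b19⊕b20⊕b21⊕b22⊕b23⊕b24⊕b25⊕b26⊕b27⊕b28⊕b29⊕b30⊕b31 = 1⊕0⊕1⊕0⊕0⊕0⊕0⊕0⊕0⊕0⊕0⊕1⊕0⊕1⊕1⊕0 = 1
Syndrome (s16...s1) = 10000 → position 16.
Flip bit 16: corrected codeword = 0110010101011100010000000010110
Data bits at positions 3,5,6,7,9,10,11,12,13,14,15,17,18,19,20,21,22,23,24,25,26,27,28,29,30,31: 10100101110010000000010110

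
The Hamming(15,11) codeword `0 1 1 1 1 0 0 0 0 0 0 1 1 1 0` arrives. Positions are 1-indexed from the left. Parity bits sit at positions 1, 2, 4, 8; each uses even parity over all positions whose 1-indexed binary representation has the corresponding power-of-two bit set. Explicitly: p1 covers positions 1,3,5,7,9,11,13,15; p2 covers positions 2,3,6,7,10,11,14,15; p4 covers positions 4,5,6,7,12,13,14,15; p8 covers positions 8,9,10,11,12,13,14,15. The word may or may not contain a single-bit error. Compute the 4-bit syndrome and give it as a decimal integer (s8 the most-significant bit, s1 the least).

15

s1: b1⊕b3⊕b5⊕b7⊕b9⊕b11⊕b13⊕b15 = 0⊕1⊕1⊕0⊕0⊕0⊕1⊕0 = 1
s2: b2⊕b3⊕b6⊕b7⊕b10⊕b11⊕b14⊕b15 = 1⊕1⊕0⊕0⊕0⊕0⊕1⊕0 = 1
s4: b4⊕b5⊕b6⊕b7⊕b12⊕b13⊕b14⊕b15 = 1⊕1⊕0⊕0⊕1⊕1⊕1⊕0 = 1
s8: b8⊕b9⊕b10⊕b11⊕b12⊕b13⊕b14⊕b15 = 0⊕0⊕0⊕0⊕1⊕1⊕1⊕0 = 1
Syndrome (s8...s1) = 1111 → position 15.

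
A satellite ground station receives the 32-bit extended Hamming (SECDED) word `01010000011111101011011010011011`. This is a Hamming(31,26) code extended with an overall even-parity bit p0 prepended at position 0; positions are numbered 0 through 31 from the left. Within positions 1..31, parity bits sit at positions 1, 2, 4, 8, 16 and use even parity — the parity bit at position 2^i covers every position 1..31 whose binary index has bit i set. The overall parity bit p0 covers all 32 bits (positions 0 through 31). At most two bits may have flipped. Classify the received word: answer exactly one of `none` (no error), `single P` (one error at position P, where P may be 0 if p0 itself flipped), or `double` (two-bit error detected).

double

s1: b1⊕b3⊕b5⊕b7⊕b9⊕b11⊕b13⊕b15⊕b17⊕b19⊕b21⊕b23⊕b25⊕b27⊕b29⊕b31 = 1⊕1⊕0⊕0⊕1⊕1⊕1⊕0⊕0⊕1⊕1⊕0⊕0⊕1⊕0⊕1 = 1
s2: b2⊕b3⊕b6⊕b7⊕b10⊕b11⊕b14⊕b15⊕b18⊕b19⊕b22⊕b23⊕b26⊕b27⊕b30⊕b31 = 0⊕1⊕0⊕0⊕1⊕1⊕1⊕0⊕1⊕1⊕1⊕0⊕0⊕1⊕1⊕1 = 0
s4: b4⊕b5⊕b6⊕b7⊕b12⊕b13⊕b14⊕b15⊕b20⊕b21⊕b22⊕b23⊕b28⊕b29⊕b30⊕b31 = 0⊕0⊕0⊕0⊕1⊕1⊕1⊕0⊕0⊕1⊕1⊕0⊕1⊕0⊕1⊕1 = 0
s8: b8⊕b9⊕b10⊕b11⊕b12⊕b13⊕b14⊕b15⊕b24⊕b25⊕b26⊕b27⊕b28⊕b29⊕b30⊕b31 = 0⊕1⊕1⊕1⊕1⊕1⊕1⊕0⊕1⊕0⊕0⊕1⊕1⊕0⊕1⊕1 = 1
s16: b16⊕b17⊕b18⊕b19⊕b20⊕b21⊕b22⊕b23⊕b24⊕b25⊕b26⊕b27⊕b28⊕b29⊕b30⊕b31 = 1⊕0⊕1⊕1⊕0⊕1⊕1⊕0⊕1⊕0⊕0⊕1⊕1⊕0⊕1⊕1 = 0
Syndrome (s16...s1) = 01001 → position 9.
Overall parity (XOR of all 32 bits, including p0): 0⊕1⊕0⊕1⊕0⊕0⊕0⊕0⊕0⊕1⊕1⊕1⊕1⊕1⊕1⊕0⊕1⊕0⊕1⊕1⊕0⊕1⊕1⊕0⊕1⊕0⊕0⊕1⊕1⊕0⊕1⊕1 = 0
Overall=0, syndrome position=9 → double-bit error detected (uncorrectable).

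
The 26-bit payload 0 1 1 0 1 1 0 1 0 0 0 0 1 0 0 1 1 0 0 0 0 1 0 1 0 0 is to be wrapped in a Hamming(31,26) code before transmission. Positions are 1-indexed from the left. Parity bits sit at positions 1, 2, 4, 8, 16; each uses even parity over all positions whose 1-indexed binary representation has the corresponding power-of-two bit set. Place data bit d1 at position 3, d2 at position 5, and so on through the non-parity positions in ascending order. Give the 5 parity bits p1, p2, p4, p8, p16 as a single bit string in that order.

11011

Place data bits at non-power-of-two positions: b3=0, b5=1, b6=1, b7=0, b9=1, b10=1, b11=0, b12=1, b13=0, b14=0, b15=0, b17=0, b18=1, b19=0, b20=0, b21=1, b22=1, b23=0, b24=0, b25=0, b26=0, b27=1, b28=0, b29=1, b30=0, b31=0.
p1 = XOR of data positions {3,5,7,9,11,13,15,17,19,21,23,25,27,29,31} = 0⊕1⊕0⊕1⊕0⊕0⊕0⊕0⊕0⊕1⊕0⊕0⊕1⊕1⊕0 = 1
p2 = XOR of data positions {3,6,7,10,11,14,15,18,19,22,23,26,27,30,31} = 0⊕1⊕0⊕1⊕0⊕0⊕0⊕1⊕0⊕1⊕0⊕0⊕1⊕0⊕0 = 1
p4 = XOR of data positions {5,6,7,12,13,14,15,20,21,22,23,28,29,30,31} = 1⊕1⊕0⊕1⊕0⊕0⊕0⊕0⊕1⊕1⊕0⊕0⊕1⊕0⊕0 = 0
p8 = XOR of data positions {9,10,11,12,13,14,15,24,25,26,27,28,29,30,31} = 1⊕1⊕0⊕1⊕0⊕0⊕0⊕0⊕0⊕0⊕1⊕0⊕1⊕0⊕0 = 1
p16 = XOR of data positions {17,18,19,20,21,22,23,24,25,26,27,28,29,30,31} = 0⊕1⊕0⊕0⊕1⊕1⊕0⊕0⊕0⊕0⊕1⊕0⊕1⊕0⊕0 = 1
Parity bits p1,p2,p4,p8,p16 = 11011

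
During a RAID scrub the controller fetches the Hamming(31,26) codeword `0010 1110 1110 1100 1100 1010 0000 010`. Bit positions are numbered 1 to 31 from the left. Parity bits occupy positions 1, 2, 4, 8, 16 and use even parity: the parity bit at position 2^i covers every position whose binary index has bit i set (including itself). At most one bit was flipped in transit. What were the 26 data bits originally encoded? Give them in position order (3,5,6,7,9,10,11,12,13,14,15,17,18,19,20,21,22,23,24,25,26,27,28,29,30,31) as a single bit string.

11111110110111010100000010

s1: b1⊕b3⊕b5⊕b7⊕b9⊕b11⊕b13⊕b15⊕b17⊕b19⊕b21⊕b23⊕b25⊕b27⊕b29⊕b31 = 0⊕1⊕1⊕1⊕1⊕1⊕1⊕0⊕1⊕0⊕1⊕1⊕0⊕0⊕0⊕0 = 1
s2: b2⊕b3⊕b6⊕b7⊕b10⊕b11⊕b14⊕b15⊕b18⊕b19⊕b22⊕b23⊕b26⊕b27⊕b30⊕b31 = 0⊕1⊕1⊕1⊕1⊕1⊕1⊕0⊕1⊕0⊕0⊕1⊕0⊕0⊕1⊕0 = 1
s4: b4⊕b5⊕b6⊕b7⊕b12⊕b13⊕b14⊕b15⊕b20⊕b21⊕b22⊕b23⊕b28⊕b29⊕b30⊕b31 = 0⊕1⊕1⊕1⊕0⊕1⊕1⊕0⊕0⊕1⊕0⊕1⊕0⊕0⊕1⊕0 = 0
s8: b8⊕b9⊕b10⊕b11⊕b12⊕b13⊕b14⊕b15⊕b24⊕b25⊕b26⊕b27⊕b28⊕b29⊕b30⊕b31 = 0⊕1⊕1⊕1⊕0⊕1⊕1⊕0⊕0⊕0⊕0⊕0⊕0⊕0⊕1⊕0 = 0
s16: b16⊕b17⊕b18⊕b19⊕b20⊕b21⊕b22⊕b23⊕b24⊕b25⊕b26⊕b27⊕b28⊕b29⊕b30⊕b31 = 0⊕1⊕1⊕0⊕0⊕1⊕0⊕1⊕0⊕0⊕0⊕0⊕0⊕0⊕1⊕0 = 1
Syndrome (s16...s1) = 10011 → position 19.
Flip bit 19: corrected codeword = 0010111011101100111010100000010
Data bits at positions 3,5,6,7,9,10,11,12,13,14,15,17,18,19,20,21,22,23,24,25,26,27,28,29,30,31: 11111110110111010100000010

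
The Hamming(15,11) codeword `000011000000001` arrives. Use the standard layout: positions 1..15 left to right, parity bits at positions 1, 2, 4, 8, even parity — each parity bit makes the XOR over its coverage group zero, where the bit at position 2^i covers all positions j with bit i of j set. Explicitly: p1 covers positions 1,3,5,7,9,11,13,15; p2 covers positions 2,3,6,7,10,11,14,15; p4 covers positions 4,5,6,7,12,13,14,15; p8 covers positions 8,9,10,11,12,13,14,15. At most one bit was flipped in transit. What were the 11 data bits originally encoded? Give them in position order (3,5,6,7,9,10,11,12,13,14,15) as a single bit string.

s1: b1⊕b3⊕b5⊕b7⊕b9⊕b11⊕b13⊕b15 = 0⊕0⊕1⊕0⊕0⊕0⊕0⊕1 = 0
s2: b2⊕b3⊕b6⊕b7⊕b10⊕b11⊕b14⊕b15 = 0⊕0⊕1⊕0⊕0⊕0⊕0⊕1 = 0
s4: b4⊕b5⊕b6⊕b7⊕b12⊕b13⊕b14⊕b15 = 0⊕1⊕1⊕0⊕0⊕0⊕0⊕1 = 1
s8: b8⊕b9⊕b10⊕b11⊕b12⊕b13⊕b14⊕b15 = 0⊕0⊕0⊕0⊕0⊕0⊕0⊕1 = 1
Syndrome (s8...s1) = 1100 → position 12.
Flip bit 12: corrected codeword = 000011000001001
Data bits at positions 3,5,6,7,9,10,11,12,13,14,15: 01100001001

01100001001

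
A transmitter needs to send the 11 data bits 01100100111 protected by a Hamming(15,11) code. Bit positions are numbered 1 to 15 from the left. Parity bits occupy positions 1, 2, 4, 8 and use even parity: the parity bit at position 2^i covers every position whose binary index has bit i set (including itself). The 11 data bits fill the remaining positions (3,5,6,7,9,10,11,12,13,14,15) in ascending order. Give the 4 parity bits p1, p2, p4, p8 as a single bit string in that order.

1010

Place data bits at non-power-of-two positions: b3=0, b5=1, b6=1, b7=0, b9=0, b10=1, b11=0, b12=0, b13=1, b14=1, b15=1.
p1 = XOR of data positions {3,5,7,9,11,13,15} = 0⊕1⊕0⊕0⊕0⊕1⊕1 = 1
p2 = XOR of data positions {3,6,7,10,11,14,15} = 0⊕1⊕0⊕1⊕0⊕1⊕1 = 0
p4 = XOR of data positions {5,6,7,12,13,14,15} = 1⊕1⊕0⊕0⊕1⊕1⊕1 = 1
p8 = XOR of data positions {9,10,11,12,13,14,15} = 0⊕1⊕0⊕0⊕1⊕1⊕1 = 0
Parity bits p1,p2,p4,p8 = 1010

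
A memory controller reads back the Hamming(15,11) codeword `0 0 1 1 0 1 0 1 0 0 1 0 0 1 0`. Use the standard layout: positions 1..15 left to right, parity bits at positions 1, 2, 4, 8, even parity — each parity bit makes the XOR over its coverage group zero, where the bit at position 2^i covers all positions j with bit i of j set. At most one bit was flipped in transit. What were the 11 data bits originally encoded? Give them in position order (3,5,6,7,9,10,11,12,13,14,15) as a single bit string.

s1: b1⊕b3⊕b5⊕b7⊕b9⊕b11⊕b13⊕b15 = 0⊕1⊕0⊕0⊕0⊕1⊕0⊕0 = 0
s2: b2⊕b3⊕b6⊕b7⊕b10⊕b11⊕b14⊕b15 = 0⊕1⊕1⊕0⊕0⊕1⊕1⊕0 = 0
s4: b4⊕b5⊕b6⊕b7⊕b12⊕b13⊕b14⊕b15 = 1⊕0⊕1⊕0⊕0⊕0⊕1⊕0 = 1
s8: b8⊕b9⊕b10⊕b11⊕b12⊕b13⊕b14⊕b15 = 1⊕0⊕0⊕1⊕0⊕0⊕1⊕0 = 1
Syndrome (s8...s1) = 1100 → position 12.
Flip bit 12: corrected codeword = 001101010011010
Data bits at positions 3,5,6,7,9,10,11,12,13,14,15: 10100011010

10100011010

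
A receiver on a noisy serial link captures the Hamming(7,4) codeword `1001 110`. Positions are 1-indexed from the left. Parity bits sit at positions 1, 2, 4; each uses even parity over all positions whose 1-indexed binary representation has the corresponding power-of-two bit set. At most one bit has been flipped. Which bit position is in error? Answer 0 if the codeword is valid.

6

s1: b1⊕b3⊕b5⊕b7 = 1⊕0⊕1⊕0 = 0
s2: b2⊕b3⊕b6⊕b7 = 0⊕0⊕1⊕0 = 1
s4: b4⊕b5⊕b6⊕b7 = 1⊕1⊕1⊕0 = 1
Syndrome (s4...s1) = 110 → position 6.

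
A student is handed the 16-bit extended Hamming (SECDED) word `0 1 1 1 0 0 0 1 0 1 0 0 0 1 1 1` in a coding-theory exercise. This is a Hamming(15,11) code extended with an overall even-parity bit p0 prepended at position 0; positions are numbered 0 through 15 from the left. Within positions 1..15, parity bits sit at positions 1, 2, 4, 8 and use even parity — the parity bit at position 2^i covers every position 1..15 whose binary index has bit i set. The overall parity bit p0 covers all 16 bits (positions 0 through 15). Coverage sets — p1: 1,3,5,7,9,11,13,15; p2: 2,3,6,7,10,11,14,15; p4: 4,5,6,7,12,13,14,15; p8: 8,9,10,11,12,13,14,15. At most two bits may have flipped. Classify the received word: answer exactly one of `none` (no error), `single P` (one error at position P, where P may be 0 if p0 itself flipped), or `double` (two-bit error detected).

double

s1: b1⊕b3⊕b5⊕b7⊕b9⊕b11⊕b13⊕b15 = 1⊕1⊕0⊕1⊕1⊕0⊕1⊕1 = 0
s2: b2⊕b3⊕b6⊕b7⊕b10⊕b11⊕b14⊕b15 = 1⊕1⊕0⊕1⊕0⊕0⊕1⊕1 = 1
s4: b4⊕b5⊕b6⊕b7⊕b12⊕b13⊕b14⊕b15 = 0⊕0⊕0⊕1⊕0⊕1⊕1⊕1 = 0
s8: b8⊕b9⊕b10⊕b11⊕b12⊕b13⊕b14⊕b15 = 0⊕1⊕0⊕0⊕0⊕1⊕1⊕1 = 0
Syndrome (s8...s1) = 0010 → position 2.
Overall parity (XOR of all 16 bits, including p0): 0⊕1⊕1⊕1⊕0⊕0⊕0⊕1⊕0⊕1⊕0⊕0⊕0⊕1⊕1⊕1 = 0
Overall=0, syndrome position=2 → double-bit error detected (uncorrectable).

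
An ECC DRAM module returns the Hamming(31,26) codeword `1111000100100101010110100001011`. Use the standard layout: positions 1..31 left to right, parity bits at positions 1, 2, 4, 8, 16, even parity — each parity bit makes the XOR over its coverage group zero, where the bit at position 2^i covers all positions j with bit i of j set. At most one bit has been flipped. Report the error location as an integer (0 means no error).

0

s1: b1⊕b3⊕b5⊕b7⊕b9⊕b11⊕b13⊕b15⊕b17⊕b19⊕b21⊕b23⊕b25⊕b27⊕b29⊕b31 = 1⊕1⊕0⊕0⊕0⊕1⊕0⊕0⊕0⊕0⊕1⊕1⊕0⊕0⊕0⊕1 = 0
s2: b2⊕b3⊕b6⊕b7⊕b10⊕b11⊕b14⊕b15⊕b18⊕b19⊕b22⊕b23⊕b26⊕b27⊕b30⊕b31 = 1⊕1⊕0⊕0⊕0⊕1⊕1⊕0⊕1⊕0⊕0⊕1⊕0⊕0⊕1⊕1 = 0
s4: b4⊕b5⊕b6⊕b7⊕b12⊕b13⊕b14⊕b15⊕b20⊕b21⊕b22⊕b23⊕b28⊕b29⊕b30⊕b31 = 1⊕0⊕0⊕0⊕0⊕0⊕1⊕0⊕1⊕1⊕0⊕1⊕1⊕0⊕1⊕1 = 0
s8: b8⊕b9⊕b10⊕b11⊕b12⊕b13⊕b14⊕b15⊕b24⊕b25⊕b26⊕b27⊕b28⊕b29⊕b30⊕b31 = 1⊕0⊕0⊕1⊕0⊕0⊕1⊕0⊕0⊕0⊕0⊕0⊕1⊕0⊕1⊕1 = 0
s16: b16⊕b17⊕b18⊕b19⊕b20⊕b21⊕b22⊕b23⊕b24⊕b25⊕b26⊕b27⊕b28⊕b29⊕b30⊕b31 = 1⊕0⊕1⊕0⊕1⊕1⊕0⊕1⊕0⊕0⊕0⊕0⊕1⊕0⊕1⊕1 = 0
Syndrome (s16...s1) = 00000 → position 0 (no error).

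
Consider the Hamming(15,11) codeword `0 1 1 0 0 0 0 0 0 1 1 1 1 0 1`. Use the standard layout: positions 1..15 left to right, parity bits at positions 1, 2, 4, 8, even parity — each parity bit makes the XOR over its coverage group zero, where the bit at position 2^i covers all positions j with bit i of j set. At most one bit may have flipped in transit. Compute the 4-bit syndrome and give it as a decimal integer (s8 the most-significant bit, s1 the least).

s1: b1⊕b3⊕b5⊕b7⊕b9⊕b11⊕b13⊕b15 = 0⊕1⊕0⊕0⊕0⊕1⊕1⊕1 = 0
s2: b2⊕b3⊕b6⊕b7⊕b10⊕b11⊕b14⊕b15 = 1⊕1⊕0⊕0⊕1⊕1⊕0⊕1 = 1
s4: b4⊕b5⊕b6⊕b7⊕b12⊕b13⊕b14⊕b15 = 0⊕0⊕0⊕0⊕1⊕1⊕0⊕1 = 1
s8: b8⊕b9⊕b10⊕b11⊕b12⊕b13⊕b14⊕b15 = 0⊕0⊕1⊕1⊕1⊕1⊕0⊕1 = 1
Syndrome (s8...s1) = 1110 → position 14.

14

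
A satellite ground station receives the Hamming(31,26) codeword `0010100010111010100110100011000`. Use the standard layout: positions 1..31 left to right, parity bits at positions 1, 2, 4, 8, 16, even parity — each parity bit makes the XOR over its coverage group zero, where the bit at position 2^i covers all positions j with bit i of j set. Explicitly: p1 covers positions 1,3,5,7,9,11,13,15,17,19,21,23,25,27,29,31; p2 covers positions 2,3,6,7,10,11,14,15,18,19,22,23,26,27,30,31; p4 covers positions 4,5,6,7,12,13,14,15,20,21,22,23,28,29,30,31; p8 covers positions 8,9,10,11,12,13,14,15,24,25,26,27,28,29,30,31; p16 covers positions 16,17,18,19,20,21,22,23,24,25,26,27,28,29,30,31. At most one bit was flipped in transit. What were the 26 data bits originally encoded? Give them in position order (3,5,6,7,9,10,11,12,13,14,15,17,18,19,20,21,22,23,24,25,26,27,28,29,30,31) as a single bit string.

11001111101100110100011000

s1: b1⊕b3⊕b5⊕b7⊕b9⊕b11⊕b13⊕b15⊕b17⊕b19⊕b21⊕b23⊕b25⊕b27⊕b29⊕b31 = 0⊕1⊕1⊕0⊕1⊕1⊕1⊕1⊕1⊕0⊕1⊕1⊕0⊕1⊕0⊕0 = 0
s2: b2⊕b3⊕b6⊕b7⊕b10⊕b11⊕b14⊕b15⊕b18⊕b19⊕b22⊕b23⊕b26⊕b27⊕b30⊕b31 = 0⊕1⊕0⊕0⊕0⊕1⊕0⊕1⊕0⊕0⊕0⊕1⊕0⊕1⊕0⊕0 = 1
s4: b4⊕b5⊕b6⊕b7⊕b12⊕b13⊕b14⊕b15⊕b20⊕b21⊕b22⊕b23⊕b28⊕b29⊕b30⊕b31 = 0⊕1⊕0⊕0⊕1⊕1⊕0⊕1⊕1⊕1⊕0⊕1⊕1⊕0⊕0⊕0 = 0
s8: b8⊕b9⊕b10⊕b11⊕b12⊕b13⊕b14⊕b15⊕b24⊕b25⊕b26⊕b27⊕b28⊕b29⊕b30⊕b31 = 0⊕1⊕0⊕1⊕1⊕1⊕0⊕1⊕0⊕0⊕0⊕1⊕1⊕0⊕0⊕0 = 1
s16: b16⊕b17⊕b18⊕b19⊕b20⊕b21⊕b22⊕b23⊕b24⊕b25⊕b26⊕b27⊕b28⊕b29⊕b30⊕b31 = 0⊕1⊕0⊕0⊕1⊕1⊕0⊕1⊕0⊕0⊕0⊕1⊕1⊕0⊕0⊕0 = 0
Syndrome (s16...s1) = 01010 → position 10.
Flip bit 10: corrected codeword = 0010100011111010100110100011000
Data bits at positions 3,5,6,7,9,10,11,12,13,14,15,17,18,19,20,21,22,23,24,25,26,27,28,29,30,31: 11001111101100110100011000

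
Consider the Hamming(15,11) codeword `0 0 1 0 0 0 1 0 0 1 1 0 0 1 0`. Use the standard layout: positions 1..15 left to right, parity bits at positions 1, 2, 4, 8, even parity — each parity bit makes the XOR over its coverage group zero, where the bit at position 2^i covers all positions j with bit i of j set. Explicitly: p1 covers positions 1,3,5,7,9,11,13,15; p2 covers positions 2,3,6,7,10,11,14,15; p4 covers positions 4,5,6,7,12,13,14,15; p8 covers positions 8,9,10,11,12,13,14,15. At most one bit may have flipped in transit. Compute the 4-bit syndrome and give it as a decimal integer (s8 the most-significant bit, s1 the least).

s1: b1⊕b3⊕b5⊕b7⊕b9⊕b11⊕b13⊕b15 = 0⊕1⊕0⊕1⊕0⊕1⊕0⊕0 = 1
s2: b2⊕b3⊕b6⊕b7⊕b10⊕b11⊕b14⊕b15 = 0⊕1⊕0⊕1⊕1⊕1⊕1⊕0 = 1
s4: b4⊕b5⊕b6⊕b7⊕b12⊕b13⊕b14⊕b15 = 0⊕0⊕0⊕1⊕0⊕0⊕1⊕0 = 0
s8: b8⊕b9⊕b10⊕b11⊕b12⊕b13⊕b14⊕b15 = 0⊕0⊕1⊕1⊕0⊕0⊕1⊕0 = 1
Syndrome (s8...s1) = 1011 → position 11.

11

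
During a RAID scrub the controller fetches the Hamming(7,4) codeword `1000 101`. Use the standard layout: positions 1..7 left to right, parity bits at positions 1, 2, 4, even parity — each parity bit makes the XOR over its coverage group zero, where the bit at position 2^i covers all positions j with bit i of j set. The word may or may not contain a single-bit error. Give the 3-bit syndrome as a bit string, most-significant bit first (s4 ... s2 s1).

011

s1: b1⊕b3⊕b5⊕b7 = 1⊕0⊕1⊕1 = 1
s2: b2⊕b3⊕b6⊕b7 = 0⊕0⊕0⊕1 = 1
s4: b4⊕b5⊕b6⊕b7 = 0⊕1⊕0⊕1 = 0
Syndrome (s4...s1) = 011 → position 3.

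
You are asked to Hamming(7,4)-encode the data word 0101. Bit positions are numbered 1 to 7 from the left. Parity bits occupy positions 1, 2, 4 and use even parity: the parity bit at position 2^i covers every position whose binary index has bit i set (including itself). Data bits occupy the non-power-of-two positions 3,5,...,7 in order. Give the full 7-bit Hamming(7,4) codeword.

Place data bits at non-power-of-two positions: b3=0, b5=1, b6=0, b7=1.
p1 = XOR of data positions {3,5,7} = 0⊕1⊕1 = 0
p2 = XOR of data positions {3,6,7} = 0⊕0⊕1 = 1
p4 = XOR of data positions {5,6,7} = 1⊕0⊕1 = 0
Codeword b1..b7 = 0100101

0100101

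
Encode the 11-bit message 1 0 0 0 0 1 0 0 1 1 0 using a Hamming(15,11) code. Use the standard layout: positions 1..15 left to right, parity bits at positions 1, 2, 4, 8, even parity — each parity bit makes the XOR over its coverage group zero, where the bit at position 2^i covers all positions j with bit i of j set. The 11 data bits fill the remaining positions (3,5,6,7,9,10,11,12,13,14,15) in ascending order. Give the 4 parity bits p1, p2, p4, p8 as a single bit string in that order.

0101

Place data bits at non-power-of-two positions: b3=1, b5=0, b6=0, b7=0, b9=0, b10=1, b11=0, b12=0, b13=1, b14=1, b15=0.
p1 = XOR of data positions {3,5,7,9,11,13,15} = 1⊕0⊕0⊕0⊕0⊕1⊕0 = 0
p2 = XOR of data positions {3,6,7,10,11,14,15} = 1⊕0⊕0⊕1⊕0⊕1⊕0 = 1
p4 = XOR of data positions {5,6,7,12,13,14,15} = 0⊕0⊕0⊕0⊕1⊕1⊕0 = 0
p8 = XOR of data positions {9,10,11,12,13,14,15} = 0⊕1⊕0⊕0⊕1⊕1⊕0 = 1
Parity bits p1,p2,p4,p8 = 0101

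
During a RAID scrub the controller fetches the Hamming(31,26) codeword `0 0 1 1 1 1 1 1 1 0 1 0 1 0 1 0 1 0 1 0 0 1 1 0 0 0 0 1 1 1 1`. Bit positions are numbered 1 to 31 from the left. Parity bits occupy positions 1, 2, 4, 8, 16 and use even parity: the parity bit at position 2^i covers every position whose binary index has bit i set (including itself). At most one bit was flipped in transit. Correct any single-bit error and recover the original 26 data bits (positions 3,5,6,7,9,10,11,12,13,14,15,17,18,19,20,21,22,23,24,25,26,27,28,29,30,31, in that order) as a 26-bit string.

s1: b1⊕b3⊕b5⊕b7⊕b9⊕b11⊕b13⊕b15⊕b17⊕b19⊕b21⊕b23⊕b25⊕b27⊕b29⊕b31 = 0⊕1⊕1⊕1⊕1⊕1⊕1⊕1⊕1⊕1⊕0⊕1⊕0⊕0⊕1⊕1 = 0
s2: b2⊕b3⊕b6⊕b7⊕b10⊕b11⊕b14⊕b15⊕b18⊕b19⊕b22⊕b23⊕b26⊕b27⊕b30⊕b31 = 0⊕1⊕1⊕1⊕0⊕1⊕0⊕1⊕0⊕1⊕1⊕1⊕0⊕0⊕1⊕1 = 0
s4: b4⊕b5⊕b6⊕b7⊕b12⊕b13⊕b14⊕b15⊕b20⊕b21⊕b22⊕b23⊕b28⊕b29⊕b30⊕b31 = 1⊕1⊕1⊕1⊕0⊕1⊕0⊕1⊕0⊕0⊕1⊕1⊕1⊕1⊕1⊕1 = 0
s8: b8⊕b9⊕b10⊕b11⊕b12⊕b13⊕b14⊕b15⊕b24⊕b25⊕b26⊕b27⊕b28⊕b29⊕b30⊕b31 = 1⊕1⊕0⊕1⊕0⊕1⊕0⊕1⊕0⊕0⊕0⊕0⊕1⊕1⊕1⊕1 = 1
s16: b16⊕b17⊕b18⊕b19⊕b20⊕b21⊕b22⊕b23⊕b24⊕b25⊕b26⊕b27⊕b28⊕b29⊕b30⊕b31 = 0⊕1⊕0⊕1⊕0⊕0⊕1⊕1⊕0⊕0⊕0⊕0⊕1⊕1⊕1⊕1 = 0
Syndrome (s16...s1) = 01000 → position 8.
Flip bit 8: corrected codeword = 0011111010101010101001100001111
Data bits at positions 3,5,6,7,9,10,11,12,13,14,15,17,18,19,20,21,22,23,24,25,26,27,28,29,30,31: 11111010101101001100001111

11111010101101001100001111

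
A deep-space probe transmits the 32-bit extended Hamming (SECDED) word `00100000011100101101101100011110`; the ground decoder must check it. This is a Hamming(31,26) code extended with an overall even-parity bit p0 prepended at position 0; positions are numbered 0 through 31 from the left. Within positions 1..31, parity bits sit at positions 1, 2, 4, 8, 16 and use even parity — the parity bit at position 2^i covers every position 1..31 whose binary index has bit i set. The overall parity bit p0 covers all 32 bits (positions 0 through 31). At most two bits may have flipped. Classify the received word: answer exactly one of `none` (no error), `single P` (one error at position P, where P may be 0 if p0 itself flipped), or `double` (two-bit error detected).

s1: b1⊕b3⊕b5⊕b7⊕b9⊕b11⊕b13⊕b15⊕b17⊕b19⊕b21⊕b23⊕b25⊕b27⊕b29⊕b31 = 0⊕0⊕0⊕0⊕1⊕1⊕0⊕0⊕1⊕1⊕0⊕1⊕0⊕1⊕1⊕0 = 1
s2: b2⊕b3⊕b6⊕b7⊕b10⊕b11⊕b14⊕b15⊕b18⊕b19⊕b22⊕b23⊕b26⊕b27⊕b30⊕b31 = 1⊕0⊕0⊕0⊕1⊕1⊕1⊕0⊕0⊕1⊕1⊕1⊕0⊕1⊕1⊕0 = 1
s4: b4⊕b5⊕b6⊕b7⊕b12⊕b13⊕b14⊕b15⊕b20⊕b21⊕b22⊕b23⊕b28⊕b29⊕b30⊕b31 = 0⊕0⊕0⊕0⊕0⊕0⊕1⊕0⊕1⊕0⊕1⊕1⊕1⊕1⊕1⊕0 = 1
s8: b8⊕b9⊕b10⊕b11⊕b12⊕b13⊕b14⊕b15⊕b24⊕b25⊕b26⊕b27⊕b28⊕b29⊕b30⊕b31 = 0⊕1⊕1⊕1⊕0⊕0⊕1⊕0⊕0⊕0⊕0⊕1⊕1⊕1⊕1⊕0 = 0
s16: b16⊕b17⊕b18⊕b19⊕b20⊕b21⊕b22⊕b23⊕b24⊕b25⊕b26⊕b27⊕b28⊕b29⊕b30⊕b31 = 1⊕1⊕0⊕1⊕1⊕0⊕1⊕1⊕0⊕0⊕0⊕1⊕1⊕1⊕1⊕0 = 0
Syndrome (s16...s1) = 00111 → position 7.
Overall parity (XOR of all 32 bits, including p0): 0⊕0⊕1⊕0⊕0⊕0⊕0⊕0⊕0⊕1⊕1⊕1⊕0⊕0⊕1⊕0⊕1⊕1⊕0⊕1⊕1⊕0⊕1⊕1⊕0⊕0⊕0⊕1⊕1⊕1⊕1⊕0 = 1
Overall=1, syndrome position=7 → single-bit error at position 7.

single 7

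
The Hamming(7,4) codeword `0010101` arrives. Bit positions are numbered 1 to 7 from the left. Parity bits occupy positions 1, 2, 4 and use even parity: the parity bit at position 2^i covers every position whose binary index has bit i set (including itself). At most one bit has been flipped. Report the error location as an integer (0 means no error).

1

s1: b1⊕b3⊕b5⊕b7 = 0⊕1⊕1⊕1 = 1
s2: b2⊕b3⊕b6⊕b7 = 0⊕1⊕0⊕1 = 0
s4: b4⊕b5⊕b6⊕b7 = 0⊕1⊕0⊕1 = 0
Syndrome (s4...s1) = 001 → position 1.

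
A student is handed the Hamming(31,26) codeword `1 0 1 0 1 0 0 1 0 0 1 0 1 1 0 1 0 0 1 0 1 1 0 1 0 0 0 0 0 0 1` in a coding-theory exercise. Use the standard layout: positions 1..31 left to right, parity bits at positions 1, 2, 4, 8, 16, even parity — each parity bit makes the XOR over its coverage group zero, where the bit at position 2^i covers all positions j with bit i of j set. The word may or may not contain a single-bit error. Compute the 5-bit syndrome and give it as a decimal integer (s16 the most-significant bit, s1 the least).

s1: b1⊕b3⊕b5⊕b7⊕b9⊕b11⊕b13⊕b15⊕b17⊕b19⊕b21⊕b23⊕b25⊕b27⊕b29⊕b31 = 1⊕1⊕1⊕0⊕0⊕1⊕1⊕0⊕0⊕1⊕1⊕0⊕0⊕0⊕0⊕1 = 0
s2: b2⊕b3⊕b6⊕b7⊕b10⊕b11⊕b14⊕b15⊕b18⊕b19⊕b22⊕b23⊕b26⊕b27⊕b30⊕b31 = 0⊕1⊕0⊕0⊕0⊕1⊕1⊕0⊕0⊕1⊕1⊕0⊕0⊕0⊕0⊕1 = 0
s4: b4⊕b5⊕b6⊕b7⊕b12⊕b13⊕b14⊕b15⊕b20⊕b21⊕b22⊕b23⊕b28⊕b29⊕b30⊕b31 = 0⊕1⊕0⊕0⊕0⊕1⊕1⊕0⊕0⊕1⊕1⊕0⊕0⊕0⊕0⊕1 = 0
s8: b8⊕b9⊕b10⊕b11⊕b12⊕b13⊕b14⊕b15⊕b24⊕b25⊕b26⊕b27⊕b28⊕b29⊕b30⊕b31 = 1⊕0⊕0⊕1⊕0⊕1⊕1⊕0⊕1⊕0⊕0⊕0⊕0⊕0⊕0⊕1 = 0
s16: b16⊕b17⊕b18⊕b19⊕b20⊕b21⊕b22⊕b23⊕b24⊕b25⊕b26⊕b27⊕b28⊕b29⊕b30⊕b31 = 1⊕0⊕0⊕1⊕0⊕1⊕1⊕0⊕1⊕0⊕0⊕0⊕0⊕0⊕0⊕1 = 0
Syndrome (s16...s1) = 00000 → position 0 (no error).

0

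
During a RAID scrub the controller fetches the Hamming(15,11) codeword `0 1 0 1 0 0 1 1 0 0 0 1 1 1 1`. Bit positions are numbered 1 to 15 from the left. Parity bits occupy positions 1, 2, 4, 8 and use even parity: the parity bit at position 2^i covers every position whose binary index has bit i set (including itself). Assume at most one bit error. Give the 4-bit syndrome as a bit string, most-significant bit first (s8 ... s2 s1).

s1: b1⊕b3⊕b5⊕b7⊕b9⊕b11⊕b13⊕b15 = 0⊕0⊕0⊕1⊕0⊕0⊕1⊕1 = 1
s2: b2⊕b3⊕b6⊕b7⊕b10⊕b11⊕b14⊕b15 = 1⊕0⊕0⊕1⊕0⊕0⊕1⊕1 = 0
s4: b4⊕b5⊕b6⊕b7⊕b12⊕b13⊕b14⊕b15 = 1⊕0⊕0⊕1⊕1⊕1⊕1⊕1 = 0
s8: b8⊕b9⊕b10⊕b11⊕b12⊕b13⊕b14⊕b15 = 1⊕0⊕0⊕0⊕1⊕1⊕1⊕1 = 1
Syndrome (s8...s1) = 1001 → position 9.

1001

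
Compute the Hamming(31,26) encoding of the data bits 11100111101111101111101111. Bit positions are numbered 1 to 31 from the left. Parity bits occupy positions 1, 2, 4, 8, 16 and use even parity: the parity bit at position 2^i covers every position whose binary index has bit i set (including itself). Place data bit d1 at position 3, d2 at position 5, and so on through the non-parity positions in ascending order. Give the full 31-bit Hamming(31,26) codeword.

Place data bits at non-power-of-two positions: b3=1, b5=1, b6=1, b7=0, b9=0, b10=1, b11=1, b12=1, b13=1, b14=0, b15=1, b17=1, b18=1, b19=1, b20=1, b21=0, b22=1, b23=1, b24=1, b25=1, b26=1, b27=0, b28=1, b29=1, b30=1, b31=1.
p1 = XOR of data positions {3,5,7,9,11,13,15,17,19,21,23,25,27,29,31} = 1⊕1⊕0⊕0⊕1⊕1⊕1⊕1⊕1⊕0⊕1⊕1⊕0⊕1⊕1 = 1
p2 = XOR of data positions {3,6,7,10,11,14,15,18,19,22,23,26,27,30,31} = 1⊕1⊕0⊕1⊕1⊕0⊕1⊕1⊕1⊕1⊕1⊕1⊕0⊕1⊕1 = 0
p4 = XOR of data positions {5,6,7,12,13,14,15,20,21,22,23,28,29,30,31} = 1⊕1⊕0⊕1⊕1⊕0⊕1⊕1⊕0⊕1⊕1⊕1⊕1⊕1⊕1 = 0
p8 = XOR of data positions {9,10,11,12,13,14,15,24,25,26,27,28,29,30,31} = 0⊕1⊕1⊕1⊕1⊕0⊕1⊕1⊕1⊕1⊕0⊕1⊕1⊕1⊕1 = 0
p16 = XOR of data positions {17,18,19,20,21,22,23,24,25,26,27,28,29,30,31} = 1⊕1⊕1⊕1⊕0⊕1⊕1⊕1⊕1⊕1⊕0⊕1⊕1⊕1⊕1 = 1
Codeword b1..b31 = 1010110001111011111101111101111

1010110001111011111101111101111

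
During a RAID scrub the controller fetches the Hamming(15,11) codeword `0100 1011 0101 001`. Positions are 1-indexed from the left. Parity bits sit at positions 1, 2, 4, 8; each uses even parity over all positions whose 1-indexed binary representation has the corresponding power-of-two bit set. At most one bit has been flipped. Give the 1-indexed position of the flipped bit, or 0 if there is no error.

s1: b1⊕b3⊕b5⊕b7⊕b9⊕b11⊕b13⊕b15 = 0⊕0⊕1⊕1⊕0⊕0⊕0⊕1 = 1
s2: b2⊕b3⊕b6⊕b7⊕b10⊕b11⊕b14⊕b15 = 1⊕0⊕0⊕1⊕1⊕0⊕0⊕1 = 0
s4: b4⊕b5⊕b6⊕b7⊕b12⊕b13⊕b14⊕b15 = 0⊕1⊕0⊕1⊕1⊕0⊕0⊕1 = 0
s8: b8⊕b9⊕b10⊕b11⊕b12⊕b13⊕b14⊕b15 = 1⊕0⊕1⊕0⊕1⊕0⊕0⊕1 = 0
Syndrome (s8...s1) = 0001 → position 1.

1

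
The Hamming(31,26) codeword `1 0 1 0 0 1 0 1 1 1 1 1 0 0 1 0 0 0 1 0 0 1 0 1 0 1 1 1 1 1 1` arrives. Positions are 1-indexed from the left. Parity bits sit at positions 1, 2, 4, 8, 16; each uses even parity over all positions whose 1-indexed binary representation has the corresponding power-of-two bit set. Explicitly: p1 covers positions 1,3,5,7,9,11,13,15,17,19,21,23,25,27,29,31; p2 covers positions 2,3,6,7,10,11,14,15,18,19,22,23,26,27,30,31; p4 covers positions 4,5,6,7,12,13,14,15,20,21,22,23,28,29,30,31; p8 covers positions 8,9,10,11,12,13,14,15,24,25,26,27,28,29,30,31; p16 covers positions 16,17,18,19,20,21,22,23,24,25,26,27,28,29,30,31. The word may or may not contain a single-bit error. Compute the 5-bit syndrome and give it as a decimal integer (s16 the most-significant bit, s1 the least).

27

s1: b1⊕b3⊕b5⊕b7⊕b9⊕b11⊕b13⊕b15⊕b17⊕b19⊕b21⊕b23⊕b25⊕b27⊕b29⊕b31 = 1⊕1⊕0⊕0⊕1⊕1⊕0⊕1⊕0⊕1⊕0⊕0⊕0⊕1⊕1⊕1 = 1
s2: b2⊕b3⊕b6⊕b7⊕b10⊕b11⊕b14⊕b15⊕b18⊕b19⊕b22⊕b23⊕b26⊕b27⊕b30⊕b31 = 0⊕1⊕1⊕0⊕1⊕1⊕0⊕1⊕0⊕1⊕1⊕0⊕1⊕1⊕1⊕1 = 1
s4: b4⊕b5⊕b6⊕b7⊕b12⊕b13⊕b14⊕b15⊕b20⊕b21⊕b22⊕b23⊕b28⊕b29⊕b30⊕b31 = 0⊕0⊕1⊕0⊕1⊕0⊕0⊕1⊕0⊕0⊕1⊕0⊕1⊕1⊕1⊕1 = 0
s8: b8⊕b9⊕b10⊕b11⊕b12⊕b13⊕b14⊕b15⊕b24⊕b25⊕b26⊕b27⊕b28⊕b29⊕b30⊕b31 = 1⊕1⊕1⊕1⊕1⊕0⊕0⊕1⊕1⊕0⊕1⊕1⊕1⊕1⊕1⊕1 = 1
s16: b16⊕b17⊕b18⊕b19⊕b20⊕b21⊕b22⊕b23⊕b24⊕b25⊕b26⊕b27⊕b28⊕b29⊕b30⊕b31 = 0⊕0⊕0⊕1⊕0⊕0⊕1⊕0⊕1⊕0⊕1⊕1⊕1⊕1⊕1⊕1 = 1
Syndrome (s16...s1) = 11011 → position 27.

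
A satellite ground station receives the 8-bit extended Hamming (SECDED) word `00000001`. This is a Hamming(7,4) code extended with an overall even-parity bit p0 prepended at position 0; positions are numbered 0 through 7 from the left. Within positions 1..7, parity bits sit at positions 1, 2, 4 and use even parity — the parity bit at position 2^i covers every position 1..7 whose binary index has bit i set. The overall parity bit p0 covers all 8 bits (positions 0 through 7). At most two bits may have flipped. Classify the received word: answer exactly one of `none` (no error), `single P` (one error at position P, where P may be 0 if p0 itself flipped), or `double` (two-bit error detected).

single 7

s1: b1⊕b3⊕b5⊕b7 = 0⊕0⊕0⊕1 = 1
s2: b2⊕b3⊕b6⊕b7 = 0⊕0⊕0⊕1 = 1
s4: b4⊕b5⊕b6⊕b7 = 0⊕0⊕0⊕1 = 1
Syndrome (s4...s1) = 111 → position 7.
Overall parity (XOR of all 8 bits, including p0): 0⊕0⊕0⊕0⊕0⊕0⊕0⊕1 = 1
Overall=1, syndrome position=7 → single-bit error at position 7.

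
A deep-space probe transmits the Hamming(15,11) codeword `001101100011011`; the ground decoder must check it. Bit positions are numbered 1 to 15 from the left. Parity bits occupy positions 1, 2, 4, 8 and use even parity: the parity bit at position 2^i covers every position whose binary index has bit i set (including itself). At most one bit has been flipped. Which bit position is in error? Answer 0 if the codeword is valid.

0

s1: b1⊕b3⊕b5⊕b7⊕b9⊕b11⊕b13⊕b15 = 0⊕1⊕0⊕1⊕0⊕1⊕0⊕1 = 0
s2: b2⊕b3⊕b6⊕b7⊕b10⊕b11⊕b14⊕b15 = 0⊕1⊕1⊕1⊕0⊕1⊕1⊕1 = 0
s4: b4⊕b5⊕b6⊕b7⊕b12⊕b13⊕b14⊕b15 = 1⊕0⊕1⊕1⊕1⊕0⊕1⊕1 = 0
s8: b8⊕b9⊕b10⊕b11⊕b12⊕b13⊕b14⊕b15 = 0⊕0⊕0⊕1⊕1⊕0⊕1⊕1 = 0
Syndrome (s8...s1) = 0000 → position 0 (no error).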